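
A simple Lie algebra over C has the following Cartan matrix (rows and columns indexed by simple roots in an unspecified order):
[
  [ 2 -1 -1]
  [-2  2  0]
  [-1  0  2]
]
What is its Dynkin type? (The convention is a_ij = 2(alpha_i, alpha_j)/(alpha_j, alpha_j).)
The matrix has rank 3 with 2's on the diagonal. Reading the off-diagonal entries as Dynkin edges (a single edge where a_ij = a_ji = -1; a double or triple edge where a_ij * a_ji = 2 or 3), the diagram is a chain of 3 nodes with a double edge at one end; the terminal node there is the unique long simple root (C_3). One simple-root ordering that puts it in standard form is (alpha_3, alpha_1, alpha_2). So the algebra is type C_3, i.e. sp(6).

C3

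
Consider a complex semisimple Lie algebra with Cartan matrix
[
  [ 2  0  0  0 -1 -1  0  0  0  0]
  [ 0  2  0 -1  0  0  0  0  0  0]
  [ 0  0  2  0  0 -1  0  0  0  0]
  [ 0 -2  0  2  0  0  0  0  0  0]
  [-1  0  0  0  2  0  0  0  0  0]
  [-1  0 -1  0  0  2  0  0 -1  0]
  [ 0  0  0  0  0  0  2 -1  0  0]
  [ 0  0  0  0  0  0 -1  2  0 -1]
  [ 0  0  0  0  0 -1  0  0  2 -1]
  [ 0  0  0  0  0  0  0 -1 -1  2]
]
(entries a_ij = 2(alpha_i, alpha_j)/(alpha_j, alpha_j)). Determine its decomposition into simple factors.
The diagram associated to this matrix has two connected components: the simple roots {alpha_2, alpha_4} form a chain of 2 nodes with a double edge at one end; the terminal node there is the unique short simple root (B_2), and {alpha_1, alpha_3, alpha_5, alpha_6, alpha_7, alpha_8, alpha_9, alpha_10} form a chain of 7 nodes with one extra node attached to the third node from one end (E_8). A semisimple Lie algebra decomposes uniquely as the direct sum of simple ideals, one per connected component of its Dynkin diagram, so g ≅ B_2 ⊕ E_8 (dimension 10 + 248 = 258).

type B_2 ⊕ type E_8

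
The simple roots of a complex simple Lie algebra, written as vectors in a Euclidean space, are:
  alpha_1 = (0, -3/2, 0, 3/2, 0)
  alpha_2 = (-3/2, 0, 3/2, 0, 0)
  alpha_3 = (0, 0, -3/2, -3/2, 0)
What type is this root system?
Compute the Cartan integers a_ij = 2(alpha_i, alpha_j)/(alpha_j, alpha_j); the resulting 3x3 Cartan matrix is
[[2, 0, -1], [0, 2, -1], [-1, -1, 2]].
All simple roots have the same length, so the diagram is simply laced. The associated Dynkin diagram is a chain of 3 nodes with single edges (A_3), so the type is A_3 (the algebra sl(4)).

A3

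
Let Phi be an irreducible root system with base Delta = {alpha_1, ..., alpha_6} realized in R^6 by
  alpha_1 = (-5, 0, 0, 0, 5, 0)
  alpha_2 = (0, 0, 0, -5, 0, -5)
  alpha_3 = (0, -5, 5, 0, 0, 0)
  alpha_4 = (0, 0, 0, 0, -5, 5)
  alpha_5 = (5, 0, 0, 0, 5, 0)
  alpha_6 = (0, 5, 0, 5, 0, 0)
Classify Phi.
Compute the Cartan integers a_ij = 2(alpha_i, alpha_j)/(alpha_j, alpha_j); the resulting 6x6 Cartan matrix is
[[2, 0, 0, -1, 0, 0], [0, 2, 0, -1, 0, -1], [0, 0, 2, 0, 0, -1], [-1, -1, 0, 2, -1, 0], [0, 0, 0, -1, 2, 0], [0, -1, -1, 0, 0, 2]].
All simple roots have the same length, so the diagram is simply laced. The associated Dynkin diagram is a chain of 4 nodes with a fork of two nodes at one end (D_6), so the type is D_6 (the algebra so(12)).

D6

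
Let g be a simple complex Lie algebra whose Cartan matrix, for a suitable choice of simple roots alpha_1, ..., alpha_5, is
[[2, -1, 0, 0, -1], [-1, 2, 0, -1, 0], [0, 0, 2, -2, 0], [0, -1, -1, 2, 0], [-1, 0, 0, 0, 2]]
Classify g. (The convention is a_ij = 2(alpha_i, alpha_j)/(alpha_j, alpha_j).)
The matrix has rank 5 with 2's on the diagonal. Reading the off-diagonal entries as Dynkin edges (a single edge where a_ij = a_ji = -1; a double or triple edge where a_ij * a_ji = 2 or 3), the diagram is a chain of 5 nodes with a double edge at one end; the terminal node there is the unique long simple root (C_5). One simple-root ordering that puts it in standard form is (alpha_5, alpha_1, alpha_2, alpha_4, alpha_3). So the algebra is type C_5, i.e. sp(10).

C_5 (sp(10))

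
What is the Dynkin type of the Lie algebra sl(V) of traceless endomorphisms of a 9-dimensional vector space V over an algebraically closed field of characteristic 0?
This is sl(9), which has dimension 9^2 - 1 = 80 and rank 9 - 1 = 8 (a Cartan subalgebra is the diagonal traceless matrices). In the classification of classical Lie algebras, the special linear algebra sl(n+1) has type A_n; here n = 8, so the Dynkin diagram is a chain of 8 nodes with single edges (A_8). Hence the type is A_8.

A_8 (sl(9))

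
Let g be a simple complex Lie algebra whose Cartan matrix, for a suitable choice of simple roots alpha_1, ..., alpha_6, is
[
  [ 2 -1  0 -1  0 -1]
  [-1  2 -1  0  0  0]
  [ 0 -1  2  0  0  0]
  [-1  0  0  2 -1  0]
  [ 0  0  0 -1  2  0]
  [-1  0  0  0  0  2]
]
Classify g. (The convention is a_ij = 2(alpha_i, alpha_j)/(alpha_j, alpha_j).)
The matrix has rank 6 with 2's on the diagonal. Reading the off-diagonal entries as Dynkin edges (a single edge where a_ij = a_ji = -1; a double or triple edge where a_ij * a_ji = 2 or 3), the diagram is a chain of 5 nodes with one extra node attached to the third node from one end (E_6). One simple-root ordering that puts it in standard form is (alpha_3, alpha_6, alpha_2, alpha_1, alpha_4, alpha_5). So the algebra is type E_6.

E6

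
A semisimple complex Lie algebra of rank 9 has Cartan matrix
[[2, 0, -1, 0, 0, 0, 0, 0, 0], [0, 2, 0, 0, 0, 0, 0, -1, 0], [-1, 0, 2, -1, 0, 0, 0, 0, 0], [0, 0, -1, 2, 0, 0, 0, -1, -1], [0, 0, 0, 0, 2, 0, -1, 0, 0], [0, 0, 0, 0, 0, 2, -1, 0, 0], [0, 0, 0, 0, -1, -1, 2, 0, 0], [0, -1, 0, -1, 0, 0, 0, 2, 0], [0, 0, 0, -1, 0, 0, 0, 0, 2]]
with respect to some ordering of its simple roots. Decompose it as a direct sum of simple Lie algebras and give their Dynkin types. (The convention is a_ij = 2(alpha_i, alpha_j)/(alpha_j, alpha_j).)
type A_3 ⊕ type E_6

The diagram associated to this matrix has two connected components: the simple roots {alpha_5, alpha_6, alpha_7} form a chain of 3 nodes with single edges (A_3), and {alpha_1, alpha_2, alpha_3, alpha_4, alpha_8, alpha_9} form a chain of 5 nodes with one extra node attached to the third node from one end (E_6). A semisimple Lie algebra decomposes uniquely as the direct sum of simple ideals, one per connected component of its Dynkin diagram, so g ≅ A_3 ⊕ E_6 (dimension 15 + 78 = 93).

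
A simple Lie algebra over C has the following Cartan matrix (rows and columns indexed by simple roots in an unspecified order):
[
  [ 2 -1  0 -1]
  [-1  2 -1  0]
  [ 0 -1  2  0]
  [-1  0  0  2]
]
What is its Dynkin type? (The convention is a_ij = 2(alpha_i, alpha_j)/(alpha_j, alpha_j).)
The matrix has rank 4 with 2's on the diagonal. Reading the off-diagonal entries as Dynkin edges (a single edge where a_ij = a_ji = -1; a double or triple edge where a_ij * a_ji = 2 or 3), the diagram is a chain of 4 nodes with single edges (A_4). One simple-root ordering that puts it in standard form is (alpha_3, alpha_2, alpha_1, alpha_4). So the algebra is type A_4, i.e. sl(5).

A_4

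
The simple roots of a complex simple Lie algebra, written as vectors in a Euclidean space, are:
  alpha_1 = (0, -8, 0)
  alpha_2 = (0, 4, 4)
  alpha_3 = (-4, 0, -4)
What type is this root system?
Compute the Cartan integers a_ij = 2(alpha_i, alpha_j)/(alpha_j, alpha_j); the resulting 3x3 Cartan matrix is
[[2, -2, 0], [-1, 2, -1], [0, -1, 2]].
The roots have two lengths (squared-length ratio 2:1); the short ones are alpha_{2,3}. The associated Dynkin diagram is a chain of 3 nodes with a double edge at one end; the terminal node there is the unique long simple root (C_3), so the type is C_3 (the algebra sp(6)).

C_3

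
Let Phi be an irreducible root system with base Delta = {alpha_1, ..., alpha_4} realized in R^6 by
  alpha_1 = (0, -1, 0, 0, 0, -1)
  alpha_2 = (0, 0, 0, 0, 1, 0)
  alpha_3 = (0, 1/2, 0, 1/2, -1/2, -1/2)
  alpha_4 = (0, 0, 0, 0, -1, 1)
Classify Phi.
F4

Compute the Cartan integers a_ij = 2(alpha_i, alpha_j)/(alpha_j, alpha_j); the resulting 4x4 Cartan matrix is
[[2, 0, 0, -1], [0, 2, -1, -1], [0, -1, 2, 0], [-1, -2, 0, 2]].
The roots have two lengths (squared-length ratio 2:1); the short ones are alpha_{2,3}. The associated Dynkin diagram is a chain of 4 nodes with a double edge between the middle two (F_4), so the type is F_4.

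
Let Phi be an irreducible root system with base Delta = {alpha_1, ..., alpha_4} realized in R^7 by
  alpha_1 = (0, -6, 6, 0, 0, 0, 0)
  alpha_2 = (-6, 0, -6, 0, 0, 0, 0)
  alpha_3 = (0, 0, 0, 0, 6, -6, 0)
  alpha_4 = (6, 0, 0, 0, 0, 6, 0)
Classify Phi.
A_4

Compute the Cartan integers a_ij = 2(alpha_i, alpha_j)/(alpha_j, alpha_j); the resulting 4x4 Cartan matrix is
[[2, -1, 0, 0], [-1, 2, 0, -1], [0, 0, 2, -1], [0, -1, -1, 2]].
All simple roots have the same length, so the diagram is simply laced. The associated Dynkin diagram is a chain of 4 nodes with single edges (A_4), so the type is A_4 (the algebra sl(5)).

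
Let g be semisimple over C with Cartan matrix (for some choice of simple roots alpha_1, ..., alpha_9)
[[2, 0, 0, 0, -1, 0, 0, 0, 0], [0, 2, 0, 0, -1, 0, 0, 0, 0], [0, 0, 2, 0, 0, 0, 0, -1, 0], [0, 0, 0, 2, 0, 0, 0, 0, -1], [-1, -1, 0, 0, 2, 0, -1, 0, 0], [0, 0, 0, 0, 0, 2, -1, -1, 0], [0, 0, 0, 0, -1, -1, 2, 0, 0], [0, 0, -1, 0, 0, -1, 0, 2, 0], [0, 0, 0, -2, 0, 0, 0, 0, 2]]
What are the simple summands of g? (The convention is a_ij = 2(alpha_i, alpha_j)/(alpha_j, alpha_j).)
B2 ⊕ D7

The diagram associated to this matrix has two connected components: the simple roots {alpha_4, alpha_9} form a chain of 2 nodes with a double edge at one end; the terminal node there is the unique short simple root (B_2), and {alpha_1, alpha_2, alpha_3, alpha_5, alpha_6, alpha_7, alpha_8} form a chain of 5 nodes with a fork of two nodes at one end (D_7). A semisimple Lie algebra decomposes uniquely as the direct sum of simple ideals, one per connected component of its Dynkin diagram, so g ≅ B_2 ⊕ D_7 (dimension 10 + 91 = 101).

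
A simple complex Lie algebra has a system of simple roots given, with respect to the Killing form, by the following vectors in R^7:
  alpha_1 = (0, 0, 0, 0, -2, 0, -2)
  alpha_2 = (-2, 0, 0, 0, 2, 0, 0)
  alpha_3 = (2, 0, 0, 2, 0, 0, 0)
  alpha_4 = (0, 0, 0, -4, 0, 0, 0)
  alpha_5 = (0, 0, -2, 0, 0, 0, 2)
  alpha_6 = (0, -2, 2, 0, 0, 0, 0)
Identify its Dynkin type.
Compute the Cartan integers a_ij = 2(alpha_i, alpha_j)/(alpha_j, alpha_j); the resulting 6x6 Cartan matrix is
[[2, -1, 0, 0, -1, 0], [-1, 2, -1, 0, 0, 0], [0, -1, 2, -1, 0, 0], [0, 0, -2, 2, 0, 0], [-1, 0, 0, 0, 2, -1], [0, 0, 0, 0, -1, 2]].
The roots have two lengths (squared-length ratio 2:1); the short ones are alpha_{1,2,3,5,6}. The associated Dynkin diagram is a chain of 6 nodes with a double edge at one end; the terminal node there is the unique long simple root (C_6), so the type is C_6 (the algebra sp(12)).

C_6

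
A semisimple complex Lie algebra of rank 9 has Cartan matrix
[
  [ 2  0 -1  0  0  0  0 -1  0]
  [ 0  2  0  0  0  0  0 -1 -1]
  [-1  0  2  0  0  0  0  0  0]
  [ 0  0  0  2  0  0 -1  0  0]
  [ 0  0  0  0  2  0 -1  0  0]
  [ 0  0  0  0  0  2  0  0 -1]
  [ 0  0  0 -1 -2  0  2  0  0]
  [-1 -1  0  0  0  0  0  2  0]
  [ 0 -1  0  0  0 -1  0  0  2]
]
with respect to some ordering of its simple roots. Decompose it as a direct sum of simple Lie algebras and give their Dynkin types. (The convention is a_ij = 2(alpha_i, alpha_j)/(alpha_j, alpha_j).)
A_6 (sl(7)) ⊕ B_3 (so(7))

The diagram associated to this matrix has two connected components: the simple roots {alpha_1, alpha_2, alpha_3, alpha_6, alpha_8, alpha_9} form a chain of 6 nodes with single edges (A_6), and {alpha_4, alpha_5, alpha_7} form a chain of 3 nodes with a double edge at one end; the terminal node there is the unique short simple root (B_3). A semisimple Lie algebra decomposes uniquely as the direct sum of simple ideals, one per connected component of its Dynkin diagram, so g ≅ A_6 ⊕ B_3 (dimension 48 + 21 = 69).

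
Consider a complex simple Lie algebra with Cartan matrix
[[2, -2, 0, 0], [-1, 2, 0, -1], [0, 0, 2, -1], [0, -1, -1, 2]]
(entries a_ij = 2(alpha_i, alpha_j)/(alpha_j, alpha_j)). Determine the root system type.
The matrix has rank 4 with 2's on the diagonal. Reading the off-diagonal entries as Dynkin edges (a single edge where a_ij = a_ji = -1; a double or triple edge where a_ij * a_ji = 2 or 3), the diagram is a chain of 4 nodes with a double edge at one end; the terminal node there is the unique long simple root (C_4). One simple-root ordering that puts it in standard form is (alpha_3, alpha_4, alpha_2, alpha_1). So the algebra is type C_4, i.e. sp(8).

C_4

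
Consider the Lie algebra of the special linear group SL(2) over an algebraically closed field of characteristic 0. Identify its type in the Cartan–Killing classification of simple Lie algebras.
A1

This is sl(2), which has dimension 2^2 - 1 = 3 and rank 2 - 1 = 1 (a Cartan subalgebra is the diagonal traceless matrices). In the classification of classical Lie algebras, the special linear algebra sl(n+1) has type A_n; here n = 1, so the Dynkin diagram is a chain of 1 nodes with single edges (A_1). Hence the type is A_1.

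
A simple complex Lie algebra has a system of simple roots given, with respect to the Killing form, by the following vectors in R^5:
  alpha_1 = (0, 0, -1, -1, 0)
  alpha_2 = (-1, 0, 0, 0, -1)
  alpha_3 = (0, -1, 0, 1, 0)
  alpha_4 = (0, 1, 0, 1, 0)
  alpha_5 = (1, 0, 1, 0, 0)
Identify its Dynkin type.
Compute the Cartan integers a_ij = 2(alpha_i, alpha_j)/(alpha_j, alpha_j); the resulting 5x5 Cartan matrix is
[[2, 0, -1, -1, -1], [0, 2, 0, 0, -1], [-1, 0, 2, 0, 0], [-1, 0, 0, 2, 0], [-1, -1, 0, 0, 2]].
All simple roots have the same length, so the diagram is simply laced. The associated Dynkin diagram is a chain of 3 nodes with a fork of two nodes at one end (D_5), so the type is D_5 (the algebra so(10)).

D_5 (so(10))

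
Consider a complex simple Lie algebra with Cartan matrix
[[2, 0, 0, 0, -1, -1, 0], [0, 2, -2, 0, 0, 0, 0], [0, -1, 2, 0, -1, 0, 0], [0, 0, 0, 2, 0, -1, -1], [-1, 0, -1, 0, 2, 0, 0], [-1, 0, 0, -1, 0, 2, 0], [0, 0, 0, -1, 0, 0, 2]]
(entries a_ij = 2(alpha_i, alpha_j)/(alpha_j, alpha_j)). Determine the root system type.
C_7

The matrix has rank 7 with 2's on the diagonal. Reading the off-diagonal entries as Dynkin edges (a single edge where a_ij = a_ji = -1; a double or triple edge where a_ij * a_ji = 2 or 3), the diagram is a chain of 7 nodes with a double edge at one end; the terminal node there is the unique long simple root (C_7). One simple-root ordering that puts it in standard form is (alpha_7, alpha_4, alpha_6, alpha_1, alpha_5, alpha_3, alpha_2). So the algebra is type C_7, i.e. sp(14).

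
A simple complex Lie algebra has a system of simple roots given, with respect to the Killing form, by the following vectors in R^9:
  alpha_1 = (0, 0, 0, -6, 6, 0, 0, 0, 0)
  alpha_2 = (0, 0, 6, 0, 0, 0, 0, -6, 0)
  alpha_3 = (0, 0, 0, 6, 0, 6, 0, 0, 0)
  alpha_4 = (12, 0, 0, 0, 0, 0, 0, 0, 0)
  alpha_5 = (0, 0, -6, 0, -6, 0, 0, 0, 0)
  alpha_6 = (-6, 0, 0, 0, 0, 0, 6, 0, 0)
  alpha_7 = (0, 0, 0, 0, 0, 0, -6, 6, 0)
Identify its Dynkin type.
type C_7

Compute the Cartan integers a_ij = 2(alpha_i, alpha_j)/(alpha_j, alpha_j); the resulting 7x7 Cartan matrix is
[[2, 0, -1, 0, -1, 0, 0], [0, 2, 0, 0, -1, 0, -1], [-1, 0, 2, 0, 0, 0, 0], [0, 0, 0, 2, 0, -2, 0], [-1, -1, 0, 0, 2, 0, 0], [0, 0, 0, -1, 0, 2, -1], [0, -1, 0, 0, 0, -1, 2]].
The roots have two lengths (squared-length ratio 2:1); the short ones are alpha_{1,2,3,5,6,7}. The associated Dynkin diagram is a chain of 7 nodes with a double edge at one end; the terminal node there is the unique long simple root (C_7), so the type is C_7 (the algebra sp(14)).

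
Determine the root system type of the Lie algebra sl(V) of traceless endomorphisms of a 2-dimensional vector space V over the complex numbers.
type A_1

This is sl(2), which has dimension 2^2 - 1 = 3 and rank 2 - 1 = 1 (a Cartan subalgebra is the diagonal traceless matrices). In the classification of classical Lie algebras, the special linear algebra sl(n+1) has type A_n; here n = 1, so the Dynkin diagram is a chain of 1 nodes with single edges (A_1). Hence the type is A_1.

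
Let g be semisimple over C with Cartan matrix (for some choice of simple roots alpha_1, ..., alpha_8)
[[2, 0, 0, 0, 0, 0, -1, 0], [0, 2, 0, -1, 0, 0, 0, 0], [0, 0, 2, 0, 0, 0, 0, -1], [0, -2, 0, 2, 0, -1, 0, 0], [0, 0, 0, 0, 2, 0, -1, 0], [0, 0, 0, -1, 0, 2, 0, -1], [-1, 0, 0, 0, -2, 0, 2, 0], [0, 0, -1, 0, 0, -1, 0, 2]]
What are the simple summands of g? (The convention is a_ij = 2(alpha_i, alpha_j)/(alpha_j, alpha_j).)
The diagram associated to this matrix has two connected components: the simple roots {alpha_1, alpha_5, alpha_7} form a chain of 3 nodes with a double edge at one end; the terminal node there is the unique short simple root (B_3), and {alpha_2, alpha_3, alpha_4, alpha_6, alpha_8} form a chain of 5 nodes with a double edge at one end; the terminal node there is the unique short simple root (B_5). A semisimple Lie algebra decomposes uniquely as the direct sum of simple ideals, one per connected component of its Dynkin diagram, so g ≅ B_3 ⊕ B_5 (dimension 21 + 55 = 76).

B_3 (so(7)) ⊕ B_5 (so(11))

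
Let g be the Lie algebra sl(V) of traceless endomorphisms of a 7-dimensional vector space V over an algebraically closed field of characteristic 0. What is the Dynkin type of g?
This is sl(7), which has dimension 7^2 - 1 = 48 and rank 7 - 1 = 6 (a Cartan subalgebra is the diagonal traceless matrices). In the classification of classical Lie algebras, the special linear algebra sl(n+1) has type A_n; here n = 6, so the Dynkin diagram is a chain of 6 nodes with single edges (A_6). Hence the type is A_6.

A6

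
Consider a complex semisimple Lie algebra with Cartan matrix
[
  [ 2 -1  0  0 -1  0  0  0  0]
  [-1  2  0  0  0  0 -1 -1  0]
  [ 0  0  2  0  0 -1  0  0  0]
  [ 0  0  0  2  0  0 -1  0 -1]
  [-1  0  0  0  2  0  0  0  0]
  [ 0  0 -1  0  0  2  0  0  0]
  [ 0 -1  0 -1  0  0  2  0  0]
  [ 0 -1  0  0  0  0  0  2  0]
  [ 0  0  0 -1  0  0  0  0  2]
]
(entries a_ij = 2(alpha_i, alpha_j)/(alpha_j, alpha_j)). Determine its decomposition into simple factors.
The diagram associated to this matrix has two connected components: the simple roots {alpha_3, alpha_6} form a chain of 2 nodes with single edges (A_2), and {alpha_1, alpha_2, alpha_4, alpha_5, alpha_7, alpha_8, alpha_9} form a chain of 6 nodes with one extra node attached to the third node from one end (E_7). A semisimple Lie algebra decomposes uniquely as the direct sum of simple ideals, one per connected component of its Dynkin diagram, so g ≅ A_2 ⊕ E_7 (dimension 8 + 133 = 141).

A_2 (sl(3)) ⊕ E_7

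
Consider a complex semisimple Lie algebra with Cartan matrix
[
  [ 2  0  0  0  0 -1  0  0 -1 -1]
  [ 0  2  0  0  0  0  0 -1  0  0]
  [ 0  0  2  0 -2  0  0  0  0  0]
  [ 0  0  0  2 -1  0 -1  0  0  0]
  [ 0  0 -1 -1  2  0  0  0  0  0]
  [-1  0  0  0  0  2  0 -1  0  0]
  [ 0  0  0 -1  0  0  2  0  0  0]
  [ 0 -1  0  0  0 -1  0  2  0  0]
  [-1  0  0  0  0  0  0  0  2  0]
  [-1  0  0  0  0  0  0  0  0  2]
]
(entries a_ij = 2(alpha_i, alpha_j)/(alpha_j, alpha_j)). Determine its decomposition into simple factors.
The diagram associated to this matrix has two connected components: the simple roots {alpha_3, alpha_4, alpha_5, alpha_7} form a chain of 4 nodes with a double edge at one end; the terminal node there is the unique long simple root (C_4), and {alpha_1, alpha_2, alpha_6, alpha_8, alpha_9, alpha_10} form a chain of 4 nodes with a fork of two nodes at one end (D_6). A semisimple Lie algebra decomposes uniquely as the direct sum of simple ideals, one per connected component of its Dynkin diagram, so g ≅ C_4 ⊕ D_6 (dimension 36 + 66 = 102).

C4 ⊕ D6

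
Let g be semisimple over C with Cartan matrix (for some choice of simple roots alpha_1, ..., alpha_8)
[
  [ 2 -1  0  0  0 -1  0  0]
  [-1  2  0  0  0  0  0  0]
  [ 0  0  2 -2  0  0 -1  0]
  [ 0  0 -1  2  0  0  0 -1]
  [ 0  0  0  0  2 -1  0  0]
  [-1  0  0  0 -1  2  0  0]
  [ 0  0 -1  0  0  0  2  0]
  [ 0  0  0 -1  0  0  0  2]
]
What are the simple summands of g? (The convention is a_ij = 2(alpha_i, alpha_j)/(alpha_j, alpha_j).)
A4 + F4

The diagram associated to this matrix has two connected components: the simple roots {alpha_1, alpha_2, alpha_5, alpha_6} form a chain of 4 nodes with single edges (A_4), and {alpha_3, alpha_4, alpha_7, alpha_8} form a chain of 4 nodes with a double edge between the middle two (F_4). A semisimple Lie algebra decomposes uniquely as the direct sum of simple ideals, one per connected component of its Dynkin diagram, so g ≅ A_4 ⊕ F_4 (dimension 24 + 52 = 76).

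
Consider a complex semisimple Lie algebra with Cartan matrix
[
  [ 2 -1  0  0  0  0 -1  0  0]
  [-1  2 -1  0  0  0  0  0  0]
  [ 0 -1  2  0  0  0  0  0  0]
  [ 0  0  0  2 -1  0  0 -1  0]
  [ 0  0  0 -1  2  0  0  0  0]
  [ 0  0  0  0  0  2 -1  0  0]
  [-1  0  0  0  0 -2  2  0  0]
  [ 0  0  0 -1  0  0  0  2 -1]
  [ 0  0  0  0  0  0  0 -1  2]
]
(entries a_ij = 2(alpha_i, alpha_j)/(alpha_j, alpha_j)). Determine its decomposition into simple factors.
The diagram associated to this matrix has two connected components: the simple roots {alpha_4, alpha_5, alpha_8, alpha_9} form a chain of 4 nodes with single edges (A_4), and {alpha_1, alpha_2, alpha_3, alpha_6, alpha_7} form a chain of 5 nodes with a double edge at one end; the terminal node there is the unique short simple root (B_5). A semisimple Lie algebra decomposes uniquely as the direct sum of simple ideals, one per connected component of its Dynkin diagram, so g ≅ A_4 ⊕ B_5 (dimension 24 + 55 = 79).

A4 + B5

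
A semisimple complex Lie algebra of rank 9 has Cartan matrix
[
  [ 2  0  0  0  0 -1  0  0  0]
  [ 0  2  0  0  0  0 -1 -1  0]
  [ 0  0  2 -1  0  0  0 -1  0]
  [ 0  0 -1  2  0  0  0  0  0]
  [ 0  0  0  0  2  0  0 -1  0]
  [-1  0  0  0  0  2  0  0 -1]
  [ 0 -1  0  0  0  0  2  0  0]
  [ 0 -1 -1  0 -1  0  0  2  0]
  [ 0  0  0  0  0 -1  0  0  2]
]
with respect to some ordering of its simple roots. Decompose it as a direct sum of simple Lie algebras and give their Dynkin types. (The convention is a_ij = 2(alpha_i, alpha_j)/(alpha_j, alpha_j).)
A_3 (sl(4)) ⊕ E_6

The diagram associated to this matrix has two connected components: the simple roots {alpha_1, alpha_6, alpha_9} form a chain of 3 nodes with single edges (A_3), and {alpha_2, alpha_3, alpha_4, alpha_5, alpha_7, alpha_8} form a chain of 5 nodes with one extra node attached to the third node from one end (E_6). A semisimple Lie algebra decomposes uniquely as the direct sum of simple ideals, one per connected component of its Dynkin diagram, so g ≅ A_3 ⊕ E_6 (dimension 15 + 78 = 93).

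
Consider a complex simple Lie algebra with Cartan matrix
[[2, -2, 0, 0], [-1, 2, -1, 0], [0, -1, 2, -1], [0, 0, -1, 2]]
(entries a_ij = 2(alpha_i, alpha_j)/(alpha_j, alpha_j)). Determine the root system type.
C_4 (sp(8))

The matrix has rank 4 with 2's on the diagonal. Reading the off-diagonal entries as Dynkin edges (a single edge where a_ij = a_ji = -1; a double or triple edge where a_ij * a_ji = 2 or 3), the diagram is a chain of 4 nodes with a double edge at one end; the terminal node there is the unique long simple root (C_4). One simple-root ordering that puts it in standard form is (alpha_4, alpha_3, alpha_2, alpha_1). So the algebra is type C_4, i.e. sp(8).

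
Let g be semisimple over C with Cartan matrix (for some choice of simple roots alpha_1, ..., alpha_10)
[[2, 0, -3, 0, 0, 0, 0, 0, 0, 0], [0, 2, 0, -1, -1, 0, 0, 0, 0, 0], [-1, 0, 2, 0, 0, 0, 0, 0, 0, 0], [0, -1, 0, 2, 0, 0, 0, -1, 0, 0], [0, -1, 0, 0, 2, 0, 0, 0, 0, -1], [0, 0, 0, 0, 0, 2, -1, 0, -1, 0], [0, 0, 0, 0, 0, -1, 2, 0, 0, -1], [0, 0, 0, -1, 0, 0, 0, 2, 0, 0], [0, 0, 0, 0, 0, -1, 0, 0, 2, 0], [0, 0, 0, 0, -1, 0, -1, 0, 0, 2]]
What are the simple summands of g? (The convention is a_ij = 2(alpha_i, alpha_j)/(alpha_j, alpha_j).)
The diagram associated to this matrix has two connected components: the simple roots {alpha_2, alpha_4, alpha_5, alpha_6, alpha_7, alpha_8, alpha_9, alpha_10} form a chain of 8 nodes with single edges (A_8), and {alpha_1, alpha_3} form two nodes joined by a triple edge (G_2). A semisimple Lie algebra decomposes uniquely as the direct sum of simple ideals, one per connected component of its Dynkin diagram, so g ≅ A_8 ⊕ G_2 (dimension 80 + 14 = 94).

type A_8 ⊕ type G_2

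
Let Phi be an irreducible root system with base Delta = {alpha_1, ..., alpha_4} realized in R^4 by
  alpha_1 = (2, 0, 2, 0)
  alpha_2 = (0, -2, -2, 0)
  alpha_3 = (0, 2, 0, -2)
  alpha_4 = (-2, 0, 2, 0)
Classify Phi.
Compute the Cartan integers a_ij = 2(alpha_i, alpha_j)/(alpha_j, alpha_j); the resulting 4x4 Cartan matrix is
[[2, -1, 0, 0], [-1, 2, -1, -1], [0, -1, 2, 0], [0, -1, 0, 2]].
All simple roots have the same length, so the diagram is simply laced. The associated Dynkin diagram is a chain of 2 nodes with a fork of two nodes at one end (D_4), so the type is D_4 (the algebra so(8)).

type D_4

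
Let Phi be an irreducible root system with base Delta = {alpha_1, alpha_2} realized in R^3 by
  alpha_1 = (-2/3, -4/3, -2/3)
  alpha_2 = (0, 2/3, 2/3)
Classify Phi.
Compute the Cartan integers a_ij = 2(alpha_i, alpha_j)/(alpha_j, alpha_j); the resulting 2x2 Cartan matrix is
[[2, -3], [-1, 2]].
The roots have two lengths (squared-length ratio 3:1); the short ones are alpha_{2}. The associated Dynkin diagram is two nodes joined by a triple edge (G_2), so the type is G_2.

type G_2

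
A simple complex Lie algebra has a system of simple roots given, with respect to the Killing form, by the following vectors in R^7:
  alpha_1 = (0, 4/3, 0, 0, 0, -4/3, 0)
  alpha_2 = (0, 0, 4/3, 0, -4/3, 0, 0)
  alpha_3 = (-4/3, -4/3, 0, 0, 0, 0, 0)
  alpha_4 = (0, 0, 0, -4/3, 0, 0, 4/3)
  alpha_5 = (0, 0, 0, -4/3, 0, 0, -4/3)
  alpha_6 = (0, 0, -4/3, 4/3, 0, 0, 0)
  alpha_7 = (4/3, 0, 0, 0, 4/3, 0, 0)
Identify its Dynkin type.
Compute the Cartan integers a_ij = 2(alpha_i, alpha_j)/(alpha_j, alpha_j); the resulting 7x7 Cartan matrix is
[[2, 0, -1, 0, 0, 0, 0], [0, 2, 0, 0, 0, -1, -1], [-1, 0, 2, 0, 0, 0, -1], [0, 0, 0, 2, 0, -1, 0], [0, 0, 0, 0, 2, -1, 0], [0, -1, 0, -1, -1, 2, 0], [0, -1, -1, 0, 0, 0, 2]].
All simple roots have the same length, so the diagram is simply laced. The associated Dynkin diagram is a chain of 5 nodes with a fork of two nodes at one end (D_7), so the type is D_7 (the algebra so(14)).

D_7 (so(14))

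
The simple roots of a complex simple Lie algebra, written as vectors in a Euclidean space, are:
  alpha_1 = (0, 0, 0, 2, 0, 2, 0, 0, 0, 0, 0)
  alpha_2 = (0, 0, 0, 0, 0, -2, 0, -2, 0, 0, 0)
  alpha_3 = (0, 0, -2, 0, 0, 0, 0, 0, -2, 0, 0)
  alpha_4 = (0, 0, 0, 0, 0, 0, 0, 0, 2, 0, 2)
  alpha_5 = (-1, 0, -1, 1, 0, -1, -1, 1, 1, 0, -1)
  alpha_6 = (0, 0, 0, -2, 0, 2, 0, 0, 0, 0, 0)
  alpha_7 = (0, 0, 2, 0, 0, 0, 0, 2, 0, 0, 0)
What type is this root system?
type E_7

Compute the Cartan integers a_ij = 2(alpha_i, alpha_j)/(alpha_j, alpha_j); the resulting 7x7 Cartan matrix is
[[2, -1, 0, 0, 0, 0, 0], [-1, 2, 0, 0, 0, -1, -1], [0, 0, 2, -1, 0, 0, -1], [0, 0, -1, 2, 0, 0, 0], [0, 0, 0, 0, 2, -1, 0], [0, -1, 0, 0, -1, 2, 0], [0, -1, -1, 0, 0, 0, 2]].
All simple roots have the same length, so the diagram is simply laced. The associated Dynkin diagram is a chain of 6 nodes with one extra node attached to the third node from one end (E_7), so the type is E_7.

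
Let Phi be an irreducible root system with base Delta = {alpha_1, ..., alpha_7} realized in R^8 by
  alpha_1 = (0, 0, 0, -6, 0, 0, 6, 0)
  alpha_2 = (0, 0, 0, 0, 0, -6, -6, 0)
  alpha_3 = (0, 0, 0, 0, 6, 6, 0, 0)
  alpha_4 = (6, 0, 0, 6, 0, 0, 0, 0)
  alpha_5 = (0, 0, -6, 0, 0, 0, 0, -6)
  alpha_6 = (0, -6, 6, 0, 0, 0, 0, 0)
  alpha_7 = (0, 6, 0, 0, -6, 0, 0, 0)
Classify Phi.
Compute the Cartan integers a_ij = 2(alpha_i, alpha_j)/(alpha_j, alpha_j); the resulting 7x7 Cartan matrix is
[[2, -1, 0, -1, 0, 0, 0], [-1, 2, -1, 0, 0, 0, 0], [0, -1, 2, 0, 0, 0, -1], [-1, 0, 0, 2, 0, 0, 0], [0, 0, 0, 0, 2, -1, 0], [0, 0, 0, 0, -1, 2, -1], [0, 0, -1, 0, 0, -1, 2]].
All simple roots have the same length, so the diagram is simply laced. The associated Dynkin diagram is a chain of 7 nodes with single edges (A_7), so the type is A_7 (the algebra sl(8)).

A_7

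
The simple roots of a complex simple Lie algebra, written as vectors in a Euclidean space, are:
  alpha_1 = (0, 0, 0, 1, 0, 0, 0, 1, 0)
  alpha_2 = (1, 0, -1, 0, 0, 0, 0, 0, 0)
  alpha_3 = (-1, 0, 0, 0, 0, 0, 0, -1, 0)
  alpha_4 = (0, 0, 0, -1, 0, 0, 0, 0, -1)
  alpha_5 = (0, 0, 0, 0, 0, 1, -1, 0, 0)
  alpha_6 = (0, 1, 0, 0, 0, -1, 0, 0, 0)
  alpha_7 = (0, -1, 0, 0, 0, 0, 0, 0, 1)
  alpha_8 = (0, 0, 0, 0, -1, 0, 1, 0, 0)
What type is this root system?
A_8 (sl(9))

Compute the Cartan integers a_ij = 2(alpha_i, alpha_j)/(alpha_j, alpha_j); the resulting 8x8 Cartan matrix is
[[2, 0, -1, -1, 0, 0, 0, 0], [0, 2, -1, 0, 0, 0, 0, 0], [-1, -1, 2, 0, 0, 0, 0, 0], [-1, 0, 0, 2, 0, 0, -1, 0], [0, 0, 0, 0, 2, -1, 0, -1], [0, 0, 0, 0, -1, 2, -1, 0], [0, 0, 0, -1, 0, -1, 2, 0], [0, 0, 0, 0, -1, 0, 0, 2]].
All simple roots have the same length, so the diagram is simply laced. The associated Dynkin diagram is a chain of 8 nodes with single edges (A_8), so the type is A_8 (the algebra sl(9)).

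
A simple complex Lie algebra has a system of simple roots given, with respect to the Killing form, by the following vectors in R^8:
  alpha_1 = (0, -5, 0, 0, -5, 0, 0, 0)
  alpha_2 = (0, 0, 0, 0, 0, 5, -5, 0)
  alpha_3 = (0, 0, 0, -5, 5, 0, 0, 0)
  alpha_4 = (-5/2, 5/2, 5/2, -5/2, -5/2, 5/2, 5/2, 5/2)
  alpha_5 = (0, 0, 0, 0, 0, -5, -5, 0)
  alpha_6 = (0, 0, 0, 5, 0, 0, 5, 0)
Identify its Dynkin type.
E_6

Compute the Cartan integers a_ij = 2(alpha_i, alpha_j)/(alpha_j, alpha_j); the resulting 6x6 Cartan matrix is
[[2, 0, -1, 0, 0, 0], [0, 2, 0, 0, 0, -1], [-1, 0, 2, 0, 0, -1], [0, 0, 0, 2, -1, 0], [0, 0, 0, -1, 2, -1], [0, -1, -1, 0, -1, 2]].
All simple roots have the same length, so the diagram is simply laced. The associated Dynkin diagram is a chain of 5 nodes with one extra node attached to the third node from one end (E_6), so the type is E_6.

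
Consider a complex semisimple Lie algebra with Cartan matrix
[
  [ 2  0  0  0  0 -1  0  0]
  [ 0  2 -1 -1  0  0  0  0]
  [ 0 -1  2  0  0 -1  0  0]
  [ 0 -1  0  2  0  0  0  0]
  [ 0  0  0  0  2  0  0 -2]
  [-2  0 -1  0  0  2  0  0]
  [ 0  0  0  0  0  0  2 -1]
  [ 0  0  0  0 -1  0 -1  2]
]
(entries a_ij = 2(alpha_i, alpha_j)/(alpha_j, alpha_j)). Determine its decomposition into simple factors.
B_5 + C_3

The diagram associated to this matrix has two connected components: the simple roots {alpha_1, alpha_2, alpha_3, alpha_4, alpha_6} form a chain of 5 nodes with a double edge at one end; the terminal node there is the unique short simple root (B_5), and {alpha_5, alpha_7, alpha_8} form a chain of 3 nodes with a double edge at one end; the terminal node there is the unique long simple root (C_3). A semisimple Lie algebra decomposes uniquely as the direct sum of simple ideals, one per connected component of its Dynkin diagram, so g ≅ B_5 ⊕ C_3 (dimension 55 + 21 = 76).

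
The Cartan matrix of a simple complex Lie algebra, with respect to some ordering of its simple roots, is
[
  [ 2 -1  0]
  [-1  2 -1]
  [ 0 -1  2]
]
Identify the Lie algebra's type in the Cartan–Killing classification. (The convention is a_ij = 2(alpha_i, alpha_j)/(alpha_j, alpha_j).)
A_3 (sl(4))

The matrix has rank 3 with 2's on the diagonal. Reading the off-diagonal entries as Dynkin edges (a single edge where a_ij = a_ji = -1; a double or triple edge where a_ij * a_ji = 2 or 3), the diagram is a chain of 3 nodes with single edges (A_3). One simple-root ordering that puts it in standard form is (alpha_1, alpha_2, alpha_3). So the algebra is type A_3, i.e. sl(4).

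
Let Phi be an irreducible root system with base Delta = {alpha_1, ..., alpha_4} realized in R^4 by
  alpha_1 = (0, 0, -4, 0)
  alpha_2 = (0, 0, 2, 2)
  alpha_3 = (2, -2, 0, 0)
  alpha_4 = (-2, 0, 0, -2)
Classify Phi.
C_4

Compute the Cartan integers a_ij = 2(alpha_i, alpha_j)/(alpha_j, alpha_j); the resulting 4x4 Cartan matrix is
[[2, -2, 0, 0], [-1, 2, 0, -1], [0, 0, 2, -1], [0, -1, -1, 2]].
The roots have two lengths (squared-length ratio 2:1); the short ones are alpha_{2,3,4}. The associated Dynkin diagram is a chain of 4 nodes with a double edge at one end; the terminal node there is the unique long simple root (C_4), so the type is C_4 (the algebra sp(8)).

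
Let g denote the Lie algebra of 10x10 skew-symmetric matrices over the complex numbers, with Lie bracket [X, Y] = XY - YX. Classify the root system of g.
D_5

This is so(10) with 10 even, which has dimension 10(10-1)/2 = 45 and rank 10/2 = 5. In the classification of classical Lie algebras, the orthogonal algebra so(2n) in an even number of variables has type D_n; here n = 5, so the Dynkin diagram is a chain of 3 nodes with a fork of two nodes at one end (D_5). Hence the type is D_5.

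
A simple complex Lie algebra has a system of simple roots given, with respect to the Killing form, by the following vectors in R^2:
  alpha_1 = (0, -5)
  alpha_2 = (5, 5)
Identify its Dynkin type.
B_2 (so(5))

Compute the Cartan integers a_ij = 2(alpha_i, alpha_j)/(alpha_j, alpha_j); the resulting 2x2 Cartan matrix is
[[2, -1], [-2, 2]].
The roots have two lengths (squared-length ratio 2:1); the short ones are alpha_{1}. The associated Dynkin diagram is a chain of 2 nodes with a double edge at one end; the terminal node there is the unique short simple root (B_2), so the type is B_2 (the algebra so(5)).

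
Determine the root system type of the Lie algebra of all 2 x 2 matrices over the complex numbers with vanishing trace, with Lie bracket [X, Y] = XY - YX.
This is sl(2), which has dimension 2^2 - 1 = 3 and rank 2 - 1 = 1 (a Cartan subalgebra is the diagonal traceless matrices). In the classification of classical Lie algebras, the special linear algebra sl(n+1) has type A_n; here n = 1, so the Dynkin diagram is a chain of 1 nodes with single edges (A_1). Hence the type is A_1.

A1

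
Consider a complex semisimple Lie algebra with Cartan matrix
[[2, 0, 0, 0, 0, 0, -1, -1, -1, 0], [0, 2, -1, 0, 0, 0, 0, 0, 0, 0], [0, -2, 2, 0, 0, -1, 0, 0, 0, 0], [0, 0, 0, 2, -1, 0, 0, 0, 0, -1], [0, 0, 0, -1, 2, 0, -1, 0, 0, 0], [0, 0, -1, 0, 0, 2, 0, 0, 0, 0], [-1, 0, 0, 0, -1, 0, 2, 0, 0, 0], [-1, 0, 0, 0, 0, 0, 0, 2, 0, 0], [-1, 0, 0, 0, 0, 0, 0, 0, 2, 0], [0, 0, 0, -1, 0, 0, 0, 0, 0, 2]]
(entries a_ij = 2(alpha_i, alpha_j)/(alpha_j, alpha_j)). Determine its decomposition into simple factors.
B3 + D7

The diagram associated to this matrix has two connected components: the simple roots {alpha_2, alpha_3, alpha_6} form a chain of 3 nodes with a double edge at one end; the terminal node there is the unique short simple root (B_3), and {alpha_1, alpha_4, alpha_5, alpha_7, alpha_8, alpha_9, alpha_10} form a chain of 5 nodes with a fork of two nodes at one end (D_7). A semisimple Lie algebra decomposes uniquely as the direct sum of simple ideals, one per connected component of its Dynkin diagram, so g ≅ B_3 ⊕ D_7 (dimension 21 + 91 = 112).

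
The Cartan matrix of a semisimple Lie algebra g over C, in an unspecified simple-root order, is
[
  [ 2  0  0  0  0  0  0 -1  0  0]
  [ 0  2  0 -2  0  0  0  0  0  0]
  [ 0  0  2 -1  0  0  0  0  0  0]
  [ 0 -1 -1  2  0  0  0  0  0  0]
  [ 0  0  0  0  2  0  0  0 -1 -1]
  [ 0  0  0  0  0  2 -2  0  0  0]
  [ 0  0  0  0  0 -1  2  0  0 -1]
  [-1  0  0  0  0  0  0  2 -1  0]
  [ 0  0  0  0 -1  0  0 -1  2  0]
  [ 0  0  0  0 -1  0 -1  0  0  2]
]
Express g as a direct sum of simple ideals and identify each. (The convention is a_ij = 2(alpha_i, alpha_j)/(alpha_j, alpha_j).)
The diagram associated to this matrix has two connected components: the simple roots {alpha_2, alpha_3, alpha_4} form a chain of 3 nodes with a double edge at one end; the terminal node there is the unique long simple root (C_3), and {alpha_1, alpha_5, alpha_6, alpha_7, alpha_8, alpha_9, alpha_10} form a chain of 7 nodes with a double edge at one end; the terminal node there is the unique long simple root (C_7). A semisimple Lie algebra decomposes uniquely as the direct sum of simple ideals, one per connected component of its Dynkin diagram, so g ≅ C_3 ⊕ C_7 (dimension 21 + 105 = 126).

C_3 (sp(6)) + C_7 (sp(14))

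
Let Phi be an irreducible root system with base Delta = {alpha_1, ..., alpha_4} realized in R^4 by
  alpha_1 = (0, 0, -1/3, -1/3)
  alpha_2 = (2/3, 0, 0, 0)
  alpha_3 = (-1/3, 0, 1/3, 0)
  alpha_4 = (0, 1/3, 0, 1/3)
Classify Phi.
C4

Compute the Cartan integers a_ij = 2(alpha_i, alpha_j)/(alpha_j, alpha_j); the resulting 4x4 Cartan matrix is
[[2, 0, -1, -1], [0, 2, -2, 0], [-1, -1, 2, 0], [-1, 0, 0, 2]].
The roots have two lengths (squared-length ratio 2:1); the short ones are alpha_{1,3,4}. The associated Dynkin diagram is a chain of 4 nodes with a double edge at one end; the terminal node there is the unique long simple root (C_4), so the type is C_4 (the algebra sp(8)).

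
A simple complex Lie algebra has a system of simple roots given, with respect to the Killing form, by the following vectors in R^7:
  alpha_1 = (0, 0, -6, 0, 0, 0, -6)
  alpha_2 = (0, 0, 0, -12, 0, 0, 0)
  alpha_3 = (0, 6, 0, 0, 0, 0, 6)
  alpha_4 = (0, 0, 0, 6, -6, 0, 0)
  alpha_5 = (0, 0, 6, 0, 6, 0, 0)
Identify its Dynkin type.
type C_5

Compute the Cartan integers a_ij = 2(alpha_i, alpha_j)/(alpha_j, alpha_j); the resulting 5x5 Cartan matrix is
[[2, 0, -1, 0, -1], [0, 2, 0, -2, 0], [-1, 0, 2, 0, 0], [0, -1, 0, 2, -1], [-1, 0, 0, -1, 2]].
The roots have two lengths (squared-length ratio 2:1); the short ones are alpha_{1,3,4,5}. The associated Dynkin diagram is a chain of 5 nodes with a double edge at one end; the terminal node there is the unique long simple root (C_5), so the type is C_5 (the algebra sp(10)).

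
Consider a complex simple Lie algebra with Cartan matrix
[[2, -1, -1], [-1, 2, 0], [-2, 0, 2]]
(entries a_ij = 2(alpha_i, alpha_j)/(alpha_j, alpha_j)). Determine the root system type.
C_3 (sp(6))

The matrix has rank 3 with 2's on the diagonal. Reading the off-diagonal entries as Dynkin edges (a single edge where a_ij = a_ji = -1; a double or triple edge where a_ij * a_ji = 2 or 3), the diagram is a chain of 3 nodes with a double edge at one end; the terminal node there is the unique long simple root (C_3). One simple-root ordering that puts it in standard form is (alpha_2, alpha_1, alpha_3). So the algebra is type C_3, i.e. sp(6).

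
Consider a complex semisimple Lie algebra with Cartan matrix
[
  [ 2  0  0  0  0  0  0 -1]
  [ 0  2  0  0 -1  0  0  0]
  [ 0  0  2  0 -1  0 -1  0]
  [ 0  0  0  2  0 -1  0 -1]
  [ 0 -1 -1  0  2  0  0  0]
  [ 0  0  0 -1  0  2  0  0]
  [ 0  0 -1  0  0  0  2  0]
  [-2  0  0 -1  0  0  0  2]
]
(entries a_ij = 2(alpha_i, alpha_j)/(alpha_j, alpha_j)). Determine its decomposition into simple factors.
The diagram associated to this matrix has two connected components: the simple roots {alpha_2, alpha_3, alpha_5, alpha_7} form a chain of 4 nodes with single edges (A_4), and {alpha_1, alpha_4, alpha_6, alpha_8} form a chain of 4 nodes with a double edge at one end; the terminal node there is the unique short simple root (B_4). A semisimple Lie algebra decomposes uniquely as the direct sum of simple ideals, one per connected component of its Dynkin diagram, so g ≅ A_4 ⊕ B_4 (dimension 24 + 36 = 60).

type A_4 ⊕ type B_4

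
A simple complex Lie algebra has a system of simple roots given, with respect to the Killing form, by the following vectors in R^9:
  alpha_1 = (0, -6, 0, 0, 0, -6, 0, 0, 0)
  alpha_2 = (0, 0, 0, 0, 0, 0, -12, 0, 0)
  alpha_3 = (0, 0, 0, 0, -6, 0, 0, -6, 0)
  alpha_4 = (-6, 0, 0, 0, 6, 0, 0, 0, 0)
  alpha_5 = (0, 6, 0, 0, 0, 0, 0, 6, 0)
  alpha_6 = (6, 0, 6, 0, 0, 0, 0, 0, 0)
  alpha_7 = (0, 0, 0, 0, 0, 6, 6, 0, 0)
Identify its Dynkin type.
C7

Compute the Cartan integers a_ij = 2(alpha_i, alpha_j)/(alpha_j, alpha_j); the resulting 7x7 Cartan matrix is
[[2, 0, 0, 0, -1, 0, -1], [0, 2, 0, 0, 0, 0, -2], [0, 0, 2, -1, -1, 0, 0], [0, 0, -1, 2, 0, -1, 0], [-1, 0, -1, 0, 2, 0, 0], [0, 0, 0, -1, 0, 2, 0], [-1, -1, 0, 0, 0, 0, 2]].
The roots have two lengths (squared-length ratio 2:1); the short ones are alpha_{1,3,4,5,6,7}. The associated Dynkin diagram is a chain of 7 nodes with a double edge at one end; the terminal node there is the unique long simple root (C_7), so the type is C_7 (the algebra sp(14)).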